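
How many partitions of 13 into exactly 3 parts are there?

Enumerating:
11,1,1
10,2,1
9,3,1
9,2,2
8,4,1
8,3,2
7,5,1
7,4,2
7,3,3
6,6,1
6,5,2
6,4,3
5,5,3
5,4,4

14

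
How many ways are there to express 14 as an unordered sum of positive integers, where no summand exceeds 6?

90

Systematic enumeration (by largest part, then next-largest, …) yields 90.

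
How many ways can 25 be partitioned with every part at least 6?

17

Listing the qualifying partitions of 25:
25
6, 19
7, 18
8, 17
9, 16
10, 15
11, 14
12, 13
6, 6, 13
6, 7, 12
6, 8, 11
7, 7, 11
6, 9, 10
7, 8, 10
7, 9, 9
8, 8, 9
6, 6, 6, 7
Counting gives 17.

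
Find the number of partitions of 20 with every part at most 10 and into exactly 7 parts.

75

A full systematic count gives 75.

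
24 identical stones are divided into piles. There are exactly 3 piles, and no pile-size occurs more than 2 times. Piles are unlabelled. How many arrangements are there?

47

There are too many to list fully; the first 12 (by largest part) are:
22+1+1
21+2+1
20+3+1
20+2+2
19+4+1
19+3+2
18+5+1
18+4+2
18+3+3
17+6+1
17+5+2
17+4+3
…and 35 more, for 47 total.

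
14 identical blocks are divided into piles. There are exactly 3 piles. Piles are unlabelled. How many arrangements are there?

16

Enumerating:
1+1+12
1+2+11
1+3+10
2+2+10
1+4+9
2+3+9
1+5+8
2+4+8
3+3+8
1+6+7
2+5+7
3+4+7
2+6+6
3+5+6
4+4+6
4+5+5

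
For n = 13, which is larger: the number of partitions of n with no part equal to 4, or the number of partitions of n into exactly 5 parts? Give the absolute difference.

Partitions of 13 with no part equal to 4: 71.
Partitions of 13 into exactly 5 parts: 18.
|71 − 18| = 53.

53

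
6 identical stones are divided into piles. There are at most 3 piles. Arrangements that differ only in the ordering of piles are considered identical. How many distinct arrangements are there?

7

Listing the qualifying partitions of 6:
6
5 + 1
4 + 2
4 + 1 + 1
3 + 3
3 + 2 + 1
2 + 2 + 2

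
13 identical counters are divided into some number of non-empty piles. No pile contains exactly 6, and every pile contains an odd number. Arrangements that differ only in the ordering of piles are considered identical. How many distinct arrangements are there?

Enumerating:
13
11+1+1
9+3+1
9+1+1+1+1
7+5+1
7+3+3
7+3+1+1+1
7+1+1+1+1+1+1
5+5+3
5+5+1+1+1
5+3+3+1+1
5+3+1+1+1+1+1
5+1+1+1+1+1+1+1+1
3+3+3+3+1
3+3+3+1+1+1+1
3+3+1+1+1+1+1+1+1
3+1+1+1+1+1+1+1+1+1+1
1+1+1+1+1+1+1+1+1+1+1+1+1
Counting gives 18.

18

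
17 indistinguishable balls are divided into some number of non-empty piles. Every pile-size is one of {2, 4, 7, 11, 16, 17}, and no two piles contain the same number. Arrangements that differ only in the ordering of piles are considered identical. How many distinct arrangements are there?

They are:
17
11 + 4 + 2
Counting gives 2.

2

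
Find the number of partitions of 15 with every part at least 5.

Enumerating:
15
10+5
9+6
8+7
5+5+5
Counting gives 5.

5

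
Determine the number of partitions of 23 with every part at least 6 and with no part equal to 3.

They are:
23
17+6
16+7
15+8
14+9
13+10
12+11
11+6+6
10+7+6
9+8+6
9+7+7
8+8+7
That's 12 in total.

12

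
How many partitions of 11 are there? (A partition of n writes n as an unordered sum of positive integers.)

56

A partial list (first 12 by largest part):
11
10, 1
9, 2
9, 1, 1
8, 3
8, 2, 1
8, 1, 1, 1
7, 4
7, 3, 1
7, 2, 2
7, 2, 1, 1
7, 1, 1, 1, 1
…and 44 more, for 56 total.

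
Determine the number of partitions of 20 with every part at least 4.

They are:
20
16 + 4
15 + 5
14 + 6
13 + 7
12 + 8
12 + 4 + 4
11 + 9
11 + 5 + 4
10 + 10
10 + 6 + 4
10 + 5 + 5
9 + 7 + 4
9 + 6 + 5
8 + 8 + 4
8 + 7 + 5
8 + 6 + 6
8 + 4 + 4 + 4
7 + 7 + 6
7 + 5 + 4 + 4
6 + 6 + 4 + 4
6 + 5 + 5 + 4
5 + 5 + 5 + 5
4 + 4 + 4 + 4 + 4

24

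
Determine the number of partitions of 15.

176

Counting exhaustively, 176 partitions satisfy the conditions.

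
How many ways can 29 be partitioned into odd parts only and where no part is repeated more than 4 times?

Counting exhaustively, 118 partitions satisfy the conditions.

118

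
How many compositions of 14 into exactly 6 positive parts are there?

1287

A composition of 14 into 6 positive parts is chosen by placing 5 dividers among the 13 gaps between 14 units: C(13,5) = 1287.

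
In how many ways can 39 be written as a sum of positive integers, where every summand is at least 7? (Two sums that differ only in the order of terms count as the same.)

There are 83 such partitions.

83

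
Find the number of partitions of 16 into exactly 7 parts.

28

There are too many to list fully; the first 12 (by largest part) are:
10, 1, 1, 1, 1, 1, 1
9, 2, 1, 1, 1, 1, 1
8, 3, 1, 1, 1, 1, 1
8, 2, 2, 1, 1, 1, 1
7, 4, 1, 1, 1, 1, 1
7, 3, 2, 1, 1, 1, 1
7, 2, 2, 2, 1, 1, 1
6, 5, 1, 1, 1, 1, 1
6, 4, 2, 1, 1, 1, 1
6, 3, 3, 1, 1, 1, 1
6, 3, 2, 2, 1, 1, 1
6, 2, 2, 2, 2, 1, 1
…and 16 more, for 28 total.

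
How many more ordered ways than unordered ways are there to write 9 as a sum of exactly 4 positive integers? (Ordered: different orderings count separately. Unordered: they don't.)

50

Ordered (compositions into 4 parts): C(8,3) = 56.
Partitions of 9 into exactly 4 parts: 6.
Difference: 56 − 6 = 50.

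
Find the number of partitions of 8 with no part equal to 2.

11

Enumerating:
8
1+7
1+1+6
3+5
1+1+1+5
4+4
1+3+4
1+1+1+1+4
1+1+3+3
1+1+1+1+1+3
1+1+1+1+1+1+1+1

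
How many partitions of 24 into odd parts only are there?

122

Systematic enumeration (by largest part, then next-largest, …) yields 122.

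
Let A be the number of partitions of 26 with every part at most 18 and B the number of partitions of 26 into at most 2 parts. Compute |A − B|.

2377

Partitions of 26 with every part at most 18: 2391.
Partitions of 26 into at most 2 parts: 14.
|2391 − 14| = 2377.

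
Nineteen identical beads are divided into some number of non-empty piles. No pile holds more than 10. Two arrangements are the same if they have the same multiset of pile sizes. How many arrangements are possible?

A full systematic count gives 423.

423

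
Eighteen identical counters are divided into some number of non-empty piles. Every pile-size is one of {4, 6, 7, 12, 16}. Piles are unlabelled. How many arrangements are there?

4

Listing the qualifying partitions of 18:
6 + 12
4 + 7 + 7
6 + 6 + 6
4 + 4 + 4 + 6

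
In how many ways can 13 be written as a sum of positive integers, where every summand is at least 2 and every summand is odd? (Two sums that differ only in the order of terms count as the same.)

Listing the qualifying partitions of 13:
13
7,3,3
5,5,3

3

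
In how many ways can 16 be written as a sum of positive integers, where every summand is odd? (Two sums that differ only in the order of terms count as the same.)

There are too many to list fully; the first 12 (by largest part) are:
15,1
13,3
13,1,1,1
11,5
11,3,1,1
11,1,1,1,1,1
9,7
9,5,1,1
9,3,3,1
9,3,1,1,1,1
9,1,1,1,1,1,1,1
7,7,1,1
…and 20 more, for 32 total.

32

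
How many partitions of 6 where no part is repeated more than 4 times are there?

10

They are:
6
5 + 1
4 + 2
4 + 1 + 1
3 + 3
3 + 2 + 1
3 + 1 + 1 + 1
2 + 2 + 2
2 + 2 + 1 + 1
2 + 1 + 1 + 1 + 1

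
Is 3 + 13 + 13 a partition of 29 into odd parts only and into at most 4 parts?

The parts sum to 29, and the condition 'every summand is odd' holds; the condition 'there are at most 4 summands' holds.

Yes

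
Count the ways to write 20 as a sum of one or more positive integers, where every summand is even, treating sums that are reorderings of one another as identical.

42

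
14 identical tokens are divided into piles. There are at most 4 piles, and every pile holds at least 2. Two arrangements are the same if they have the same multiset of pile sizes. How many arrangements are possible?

A partial list (first 12 by largest part):
14
2 + 12
3 + 11
4 + 10
2 + 2 + 10
5 + 9
2 + 3 + 9
6 + 8
2 + 4 + 8
3 + 3 + 8
2 + 2 + 2 + 8
7 + 7
…and 14 more, for 26 total.

26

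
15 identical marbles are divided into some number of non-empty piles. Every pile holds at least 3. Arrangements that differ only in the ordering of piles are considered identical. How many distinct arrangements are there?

17

Enumerating:
15
12,3
11,4
10,5
9,6
9,3,3
8,7
8,4,3
7,5,3
7,4,4
6,6,3
6,5,4
6,3,3,3
5,5,5
5,4,3,3
4,4,4,3
3,3,3,3,3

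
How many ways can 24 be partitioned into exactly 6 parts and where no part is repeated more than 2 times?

96

A full systematic count gives 96.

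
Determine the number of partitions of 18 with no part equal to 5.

Counting exhaustively, 284 partitions satisfy the conditions.

284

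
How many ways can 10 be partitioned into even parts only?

The partitions of 10 that satisfy the conditions:
10
8,2
6,4
6,2,2
4,4,2
4,2,2,2
2,2,2,2,2

7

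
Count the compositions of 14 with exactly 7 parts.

1716

Place 6 bars in the 13 internal gaps of a row of 14 dots: C(13,6) = 1716.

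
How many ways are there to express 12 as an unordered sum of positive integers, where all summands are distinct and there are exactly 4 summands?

2

They are:
6+3+2+1
5+4+2+1
Counting gives 2.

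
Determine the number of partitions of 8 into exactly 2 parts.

The partitions of 8 that satisfy the conditions:
1,7
2,6
3,5
4,4

4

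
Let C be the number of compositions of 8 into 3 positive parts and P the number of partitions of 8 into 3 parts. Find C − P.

16

Ordered (compositions into 3 parts): C(7,2) = 21.
Unordered (partitions into 3 parts): 5.
Difference: 21 − 5 = 16.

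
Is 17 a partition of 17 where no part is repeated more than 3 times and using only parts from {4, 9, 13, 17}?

Yes

The parts sum to 17, and the condition 'no summand is used more than 3 times' holds; the condition 'each summand belongs to {4, 9, 13, 17}' holds.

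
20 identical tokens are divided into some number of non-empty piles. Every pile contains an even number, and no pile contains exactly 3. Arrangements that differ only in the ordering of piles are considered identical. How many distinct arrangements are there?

42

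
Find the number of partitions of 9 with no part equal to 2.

Listing the qualifying partitions of 9:
9
1,8
1,1,7
3,6
1,1,1,6
4,5
1,3,5
1,1,1,1,5
1,4,4
1,1,3,4
1,1,1,1,1,4
3,3,3
1,1,1,3,3
1,1,1,1,1,1,3
1,1,1,1,1,1,1,1,1

15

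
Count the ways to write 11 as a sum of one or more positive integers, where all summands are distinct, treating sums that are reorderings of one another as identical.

12

They are:
11
1 + 10
2 + 9
3 + 8
1 + 2 + 8
4 + 7
1 + 3 + 7
5 + 6
1 + 4 + 6
2 + 3 + 6
2 + 4 + 5
1 + 2 + 3 + 5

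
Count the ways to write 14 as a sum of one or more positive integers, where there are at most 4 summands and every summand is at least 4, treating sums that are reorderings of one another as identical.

The partitions of 14 that satisfy the conditions:
14
4,10
5,9
6,8
7,7
4,4,6
4,5,5

7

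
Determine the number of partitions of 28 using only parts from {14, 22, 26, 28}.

Enumerating:
28
14+14

2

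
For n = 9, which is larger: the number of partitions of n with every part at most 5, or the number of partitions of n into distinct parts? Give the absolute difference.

Partitions of 9 with every part at most 5: 23.
Partitions of 9 into distinct parts: 8.
|23 − 8| = 15.

15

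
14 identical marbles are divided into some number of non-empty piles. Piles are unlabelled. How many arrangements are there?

Systematic enumeration (by largest part, then next-largest, …) yields 135.

135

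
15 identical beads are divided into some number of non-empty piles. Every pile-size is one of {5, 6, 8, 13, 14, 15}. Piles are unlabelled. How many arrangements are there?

2

Listing the qualifying partitions of 15:
15
5 + 5 + 5
Counting gives 2.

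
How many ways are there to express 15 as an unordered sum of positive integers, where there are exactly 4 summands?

There are too many to list fully; the first 12 (by largest part) are:
12,1,1,1
11,2,1,1
10,3,1,1
10,2,2,1
9,4,1,1
9,3,2,1
9,2,2,2
8,5,1,1
8,4,2,1
8,3,3,1
8,3,2,2
7,6,1,1
…and 15 more, for 27 total.

27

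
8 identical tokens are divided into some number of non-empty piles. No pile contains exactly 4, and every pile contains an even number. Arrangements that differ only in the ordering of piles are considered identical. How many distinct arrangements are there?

3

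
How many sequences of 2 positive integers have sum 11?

10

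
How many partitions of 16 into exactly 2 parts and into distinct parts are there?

7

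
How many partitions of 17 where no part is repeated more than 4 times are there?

There are 205 such partitions.

205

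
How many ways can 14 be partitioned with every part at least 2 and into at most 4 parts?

A partial list (first 12 by largest part):
14
12 + 2
11 + 3
10 + 4
10 + 2 + 2
9 + 5
9 + 3 + 2
8 + 6
8 + 4 + 2
8 + 3 + 3
8 + 2 + 2 + 2
7 + 7
…and 14 more, for 26 total.

26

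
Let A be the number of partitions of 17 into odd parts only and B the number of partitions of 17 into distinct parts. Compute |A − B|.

0

Partitions of 17 into odd parts only: 38.
Partitions of 17 into distinct parts: 38.
|38 − 38| = 0.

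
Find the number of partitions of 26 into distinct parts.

165

Direct enumeration gives 165 partitions.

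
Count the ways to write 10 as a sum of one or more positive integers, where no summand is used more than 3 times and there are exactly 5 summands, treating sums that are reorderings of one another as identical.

5

Enumerating:
5, 2, 1, 1, 1
4, 3, 1, 1, 1
4, 2, 2, 1, 1
3, 3, 2, 1, 1
3, 2, 2, 2, 1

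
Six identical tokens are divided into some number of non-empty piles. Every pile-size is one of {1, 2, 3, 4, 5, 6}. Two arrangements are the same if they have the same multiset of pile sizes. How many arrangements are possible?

11

Enumerating:
6
5,1
4,2
4,1,1
3,3
3,2,1
3,1,1,1
2,2,2
2,2,1,1
2,1,1,1,1
1,1,1,1,1,1
Counting gives 11.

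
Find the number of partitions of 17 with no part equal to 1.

There are too many to list fully; the first 12 (by largest part) are:
17
15,2
14,3
13,4
13,2,2
12,5
12,3,2
11,6
11,4,2
11,3,3
11,2,2,2
10,7
…and 54 more, for 66 total.

66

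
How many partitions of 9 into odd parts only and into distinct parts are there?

2

The partitions of 9 that satisfy the conditions:
9
1 + 3 + 5
Counting gives 2.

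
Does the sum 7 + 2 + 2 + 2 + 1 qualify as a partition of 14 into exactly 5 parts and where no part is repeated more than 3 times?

Yes

The parts sum to 14, and the condition 'there are exactly 5 summands' holds; the condition 'no summand is used more than 3 times' holds.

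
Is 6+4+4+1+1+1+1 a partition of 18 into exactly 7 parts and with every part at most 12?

Yes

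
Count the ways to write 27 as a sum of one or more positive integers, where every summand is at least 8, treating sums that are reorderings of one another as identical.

10

Enumerating:
27
19 + 8
18 + 9
17 + 10
16 + 11
15 + 12
14 + 13
11 + 8 + 8
10 + 9 + 8
9 + 9 + 9
Counting gives 10.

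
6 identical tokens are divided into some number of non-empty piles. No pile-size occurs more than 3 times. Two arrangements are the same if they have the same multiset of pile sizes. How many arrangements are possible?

9

The partitions of 6 that satisfy the conditions:
6
5 + 1
4 + 2
4 + 1 + 1
3 + 3
3 + 2 + 1
3 + 1 + 1 + 1
2 + 2 + 2
2 + 2 + 1 + 1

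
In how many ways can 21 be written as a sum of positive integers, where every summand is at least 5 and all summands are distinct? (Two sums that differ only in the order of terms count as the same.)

Listing the qualifying partitions of 21:
21
5, 16
6, 15
7, 14
8, 13
9, 12
10, 11
5, 6, 10
5, 7, 9
6, 7, 8
That's 10 in total.

10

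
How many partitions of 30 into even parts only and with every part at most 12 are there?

110

Systematic enumeration (by largest part, then next-largest, …) yields 110.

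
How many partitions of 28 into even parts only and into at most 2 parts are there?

Enumerating:
28
26,2
24,4
22,6
20,8
18,10
16,12
14,14
Counting gives 8.

8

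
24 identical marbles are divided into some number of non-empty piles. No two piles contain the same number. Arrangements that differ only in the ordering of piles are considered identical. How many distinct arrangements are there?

122

Enumerating by decreasing first part gives 122 partitions in all.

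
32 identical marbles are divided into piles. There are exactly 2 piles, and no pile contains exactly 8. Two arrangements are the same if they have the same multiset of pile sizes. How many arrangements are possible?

15

The partitions of 32 that satisfy the conditions:
31+1
30+2
29+3
28+4
27+5
26+6
25+7
23+9
22+10
21+11
20+12
19+13
18+14
17+15
16+16
That's 15 in total.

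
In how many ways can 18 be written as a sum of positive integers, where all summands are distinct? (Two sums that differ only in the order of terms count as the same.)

46

There are too many to list fully; the first 12 (by largest part) are:
18
17,1
16,2
15,3
15,2,1
14,4
14,3,1
13,5
13,4,1
13,3,2
12,6
12,5,1
…and 34 more, for 46 total.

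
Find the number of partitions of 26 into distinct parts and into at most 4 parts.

121

There are 121 such partitions.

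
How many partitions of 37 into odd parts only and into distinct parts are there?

35

There are too many to list fully; the first 12 (by largest part) are:
37
1 + 3 + 33
1 + 5 + 31
1 + 7 + 29
3 + 5 + 29
1 + 9 + 27
3 + 7 + 27
1 + 11 + 25
3 + 9 + 25
5 + 7 + 25
1 + 13 + 23
3 + 11 + 23
…and 23 more, for 35 total.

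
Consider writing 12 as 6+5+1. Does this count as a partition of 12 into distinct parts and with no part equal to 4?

Yes

The parts sum to 12, and the condition 'all summands are distinct' holds; the condition 'no summand equals 4' holds.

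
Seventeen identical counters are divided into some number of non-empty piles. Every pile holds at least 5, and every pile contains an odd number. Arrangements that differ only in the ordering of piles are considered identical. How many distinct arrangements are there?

2

Enumerating:
17
7 + 5 + 5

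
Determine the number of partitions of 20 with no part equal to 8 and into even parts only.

31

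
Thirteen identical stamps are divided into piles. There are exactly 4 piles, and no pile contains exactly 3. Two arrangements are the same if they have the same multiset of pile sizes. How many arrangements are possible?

Listing the qualifying partitions of 13:
1 + 1 + 1 + 10
1 + 1 + 2 + 9
1 + 2 + 2 + 8
1 + 1 + 4 + 7
2 + 2 + 2 + 7
1 + 1 + 5 + 6
1 + 2 + 4 + 6
1 + 2 + 5 + 5
2 + 2 + 4 + 5
1 + 4 + 4 + 4

10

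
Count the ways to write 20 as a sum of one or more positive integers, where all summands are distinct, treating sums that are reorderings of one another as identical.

There are too many to list fully; the first 12 (by largest part) are:
20
1 + 19
2 + 18
3 + 17
1 + 2 + 17
4 + 16
1 + 3 + 16
5 + 15
1 + 4 + 15
2 + 3 + 15
6 + 14
1 + 5 + 14
…and 52 more, for 64 total.

64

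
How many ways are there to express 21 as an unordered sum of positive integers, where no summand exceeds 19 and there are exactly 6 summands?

There are 110 such partitions.

110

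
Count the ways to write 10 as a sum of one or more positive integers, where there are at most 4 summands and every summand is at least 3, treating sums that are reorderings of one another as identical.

Listing the qualifying partitions of 10:
10
7 + 3
6 + 4
5 + 5
4 + 3 + 3
Counting gives 5.

5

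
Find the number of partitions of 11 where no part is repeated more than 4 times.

44

There are too many to list fully; the first 12 (by largest part) are:
11
1 + 10
2 + 9
1 + 1 + 9
3 + 8
1 + 2 + 8
1 + 1 + 1 + 8
4 + 7
1 + 3 + 7
2 + 2 + 7
1 + 1 + 2 + 7
1 + 1 + 1 + 1 + 7
…and 32 more, for 44 total.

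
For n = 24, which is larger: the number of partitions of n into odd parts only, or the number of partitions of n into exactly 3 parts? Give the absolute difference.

74

Partitions of 24 into odd parts only: 122.
Partitions of 24 into exactly 3 parts: 48.
|122 − 48| = 74.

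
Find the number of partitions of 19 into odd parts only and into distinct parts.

The partitions of 19 that satisfy the conditions:
19
15 + 3 + 1
13 + 5 + 1
11 + 7 + 1
11 + 5 + 3
9 + 7 + 3

6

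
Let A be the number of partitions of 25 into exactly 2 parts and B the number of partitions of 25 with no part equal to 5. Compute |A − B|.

Partitions of 25 into exactly 2 parts: 12.
Partitions of 25 with no part equal to 5: 1331.
|12 − 1331| = 1319.

1319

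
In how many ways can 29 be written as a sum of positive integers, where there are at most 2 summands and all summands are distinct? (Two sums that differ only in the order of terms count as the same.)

Enumerating:
29
28, 1
27, 2
26, 3
25, 4
24, 5
23, 6
22, 7
21, 8
20, 9
19, 10
18, 11
17, 12
16, 13
15, 14
Counting gives 15.

15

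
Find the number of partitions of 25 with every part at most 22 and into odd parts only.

Enumerating by decreasing first part gives 140 partitions in all.

140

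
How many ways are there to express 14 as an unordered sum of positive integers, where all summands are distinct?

The partitions of 14 that satisfy the conditions:
14
13, 1
12, 2
11, 3
11, 2, 1
10, 4
10, 3, 1
9, 5
9, 4, 1
9, 3, 2
8, 6
8, 5, 1
8, 4, 2
8, 3, 2, 1
7, 6, 1
7, 5, 2
7, 4, 3
7, 4, 2, 1
6, 5, 3
6, 5, 2, 1
6, 4, 3, 1
5, 4, 3, 2
That's 22 in total.

22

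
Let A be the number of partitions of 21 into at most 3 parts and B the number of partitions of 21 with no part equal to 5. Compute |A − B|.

513

Partitions of 21 into at most 3 parts: 48.
Partitions of 21 with no part equal to 5: 561.
|48 − 561| = 513.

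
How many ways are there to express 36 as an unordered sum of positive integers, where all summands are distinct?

Enumerating by decreasing first part gives 668 partitions in all.

668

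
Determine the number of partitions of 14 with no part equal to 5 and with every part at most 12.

103

There are 103 such partitions.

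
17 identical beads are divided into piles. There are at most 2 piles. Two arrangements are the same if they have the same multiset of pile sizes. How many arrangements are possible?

The partitions of 17 that satisfy the conditions:
17
16+1
15+2
14+3
13+4
12+5
11+6
10+7
9+8

9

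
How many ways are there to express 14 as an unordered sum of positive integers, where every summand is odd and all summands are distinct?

3

They are:
1 + 13
3 + 11
5 + 9
That's 3 in total.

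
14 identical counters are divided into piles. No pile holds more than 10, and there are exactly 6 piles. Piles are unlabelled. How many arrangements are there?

Listing the qualifying partitions of 14:
9+1+1+1+1+1
8+2+1+1+1+1
7+3+1+1+1+1
7+2+2+1+1+1
6+4+1+1+1+1
6+3+2+1+1+1
6+2+2+2+1+1
5+5+1+1+1+1
5+4+2+1+1+1
5+3+3+1+1+1
5+3+2+2+1+1
5+2+2+2+2+1
4+4+3+1+1+1
4+4+2+2+1+1
4+3+3+2+1+1
4+3+2+2+2+1
4+2+2+2+2+2
3+3+3+3+1+1
3+3+3+2+2+1
3+3+2+2+2+2
Counting gives 20.

20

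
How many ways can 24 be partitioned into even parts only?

77

Systematic enumeration (by largest part, then next-largest, …) yields 77.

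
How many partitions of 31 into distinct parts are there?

340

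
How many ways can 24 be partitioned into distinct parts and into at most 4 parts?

96

Enumerating by decreasing first part gives 96 partitions in all.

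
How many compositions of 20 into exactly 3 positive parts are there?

A composition of 20 into 3 positive parts is chosen by placing 2 dividers among the 19 gaps between 20 units: C(19,2) = 171.

171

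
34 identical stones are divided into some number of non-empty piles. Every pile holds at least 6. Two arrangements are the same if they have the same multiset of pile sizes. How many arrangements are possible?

71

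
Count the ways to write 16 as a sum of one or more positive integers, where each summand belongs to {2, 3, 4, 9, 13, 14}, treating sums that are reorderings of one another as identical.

They are:
14+2
13+3
9+4+3
9+3+2+2
4+4+4+4
4+4+4+2+2
4+4+3+3+2
4+4+2+2+2+2
4+3+3+3+3
4+3+3+2+2+2
4+2+2+2+2+2+2
3+3+3+3+2+2
3+3+2+2+2+2+2
2+2+2+2+2+2+2+2
Counting gives 14.

14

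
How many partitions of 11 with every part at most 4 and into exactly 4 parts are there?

4

Listing the qualifying partitions of 11:
4,4,2,1
4,3,3,1
4,3,2,2
3,3,3,2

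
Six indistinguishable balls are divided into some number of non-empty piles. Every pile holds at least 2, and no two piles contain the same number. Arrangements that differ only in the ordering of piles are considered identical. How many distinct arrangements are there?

2

Listing the qualifying partitions of 6:
6
4+2
That's 2 in total.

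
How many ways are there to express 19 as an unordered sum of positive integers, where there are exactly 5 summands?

A partial list (first 12 by largest part):
15+1+1+1+1
14+2+1+1+1
13+3+1+1+1
13+2+2+1+1
12+4+1+1+1
12+3+2+1+1
12+2+2+2+1
11+5+1+1+1
11+4+2+1+1
11+3+3+1+1
11+3+2+2+1
11+2+2+2+2
…and 58 more, for 70 total.

70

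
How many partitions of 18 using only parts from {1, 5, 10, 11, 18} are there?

9

Enumerating:
18
11 + 5 + 1 + 1
11 + 1 + 1 + 1 + 1 + 1 + 1 + 1
10 + 5 + 1 + 1 + 1
10 + 1 + 1 + 1 + 1 + 1 + 1 + 1 + 1
5 + 5 + 5 + 1 + 1 + 1
5 + 5 + 1 + 1 + 1 + 1 + 1 + 1 + 1 + 1
5 + 1 + 1 + 1 + 1 + 1 + 1 + 1 + 1 + 1 + 1 + 1 + 1 + 1
1 + 1 + 1 + 1 + 1 + 1 + 1 + 1 + 1 + 1 + 1 + 1 + 1 + 1 + 1 + 1 + 1 + 1
Counting gives 9.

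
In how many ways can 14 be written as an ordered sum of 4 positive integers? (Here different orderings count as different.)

Equivalently, choose which 3 of the 13 gaps become plus signs: C(13,3) = 286.

286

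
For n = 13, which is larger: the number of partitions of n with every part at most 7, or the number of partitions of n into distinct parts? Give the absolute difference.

64

Partitions of 13 with every part at most 7: 82.
Partitions of 13 into distinct parts: 18.
|82 − 18| = 64.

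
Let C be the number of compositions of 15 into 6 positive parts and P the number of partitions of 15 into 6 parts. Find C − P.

1976

Ordered (compositions into 6 parts): C(14,5) = 2002.
Partitions of 15 into exactly 6 parts: 26.
Difference: 2002 − 26 = 1976.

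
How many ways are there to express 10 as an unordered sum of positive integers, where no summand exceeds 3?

Listing the qualifying partitions of 10:
3,3,3,1
3,3,2,2
3,3,2,1,1
3,3,1,1,1,1
3,2,2,2,1
3,2,2,1,1,1
3,2,1,1,1,1,1
3,1,1,1,1,1,1,1
2,2,2,2,2
2,2,2,2,1,1
2,2,2,1,1,1,1
2,2,1,1,1,1,1,1
2,1,1,1,1,1,1,1,1
1,1,1,1,1,1,1,1,1,1

14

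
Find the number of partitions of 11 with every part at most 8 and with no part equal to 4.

37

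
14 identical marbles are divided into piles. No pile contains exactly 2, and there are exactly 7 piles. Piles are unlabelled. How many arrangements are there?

Enumerating:
8, 1, 1, 1, 1, 1, 1
6, 3, 1, 1, 1, 1, 1
5, 4, 1, 1, 1, 1, 1
4, 3, 3, 1, 1, 1, 1
Counting gives 4.

4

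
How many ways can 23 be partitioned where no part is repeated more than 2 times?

355

There are 355 such partitions.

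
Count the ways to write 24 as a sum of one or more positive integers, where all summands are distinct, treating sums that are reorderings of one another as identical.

A full systematic count gives 122.

122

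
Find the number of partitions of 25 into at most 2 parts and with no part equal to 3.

12

Listing the qualifying partitions of 25:
25
24+1
23+2
21+4
20+5
19+6
18+7
17+8
16+9
15+10
14+11
13+12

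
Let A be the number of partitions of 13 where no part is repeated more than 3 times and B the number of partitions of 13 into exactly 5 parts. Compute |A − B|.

46

Partitions of 13 where no part is repeated more than 3 times: 64.
Partitions of 13 into exactly 5 parts: 18.
|64 − 18| = 46.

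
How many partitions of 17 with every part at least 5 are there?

They are:
17
5+12
6+11
7+10
8+9
5+5+7
5+6+6

7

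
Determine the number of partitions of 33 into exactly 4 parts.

270

Direct enumeration gives 270 partitions.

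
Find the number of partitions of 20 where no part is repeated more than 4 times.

409

Enumerating by decreasing first part gives 409 partitions in all.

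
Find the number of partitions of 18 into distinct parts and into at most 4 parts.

There are too many to list fully; the first 12 (by largest part) are:
18
17, 1
16, 2
15, 3
15, 2, 1
14, 4
14, 3, 1
13, 5
13, 4, 1
13, 3, 2
12, 6
12, 5, 1
…and 31 more, for 43 total.

43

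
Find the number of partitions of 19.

Systematic enumeration (by largest part, then next-largest, …) yields 490.

490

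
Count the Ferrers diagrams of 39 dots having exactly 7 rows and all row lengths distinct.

49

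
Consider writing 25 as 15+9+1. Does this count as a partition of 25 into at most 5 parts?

Yes

The parts sum to 25, and the condition 'there are at most 5 summands' holds.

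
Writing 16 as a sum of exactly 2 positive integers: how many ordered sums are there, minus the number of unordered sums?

Compositions: C(15,1) = 15.
Unordered (partitions into 2 parts): 8.
Difference: 15 − 8 = 7.

7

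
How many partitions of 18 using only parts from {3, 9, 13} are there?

3

Listing the qualifying partitions of 18:
9 + 9
9 + 3 + 3 + 3
3 + 3 + 3 + 3 + 3 + 3
That's 3 in total.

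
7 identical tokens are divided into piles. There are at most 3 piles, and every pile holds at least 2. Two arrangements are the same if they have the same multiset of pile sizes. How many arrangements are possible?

They are:
7
5 + 2
4 + 3
3 + 2 + 2
That's 4 in total.

4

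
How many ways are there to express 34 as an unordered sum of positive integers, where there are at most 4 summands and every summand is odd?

A partial list (first 12 by largest part):
33,1
31,3
31,1,1,1
29,5
29,3,1,1
27,7
27,5,1,1
27,3,3,1
25,9
25,7,1,1
25,5,3,1
25,3,3,3
…and 51 more, for 63 total.

63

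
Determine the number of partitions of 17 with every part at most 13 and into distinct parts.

33

A partial list (first 12 by largest part):
4+13
1+3+13
5+12
1+4+12
2+3+12
6+11
1+5+11
2+4+11
1+2+3+11
7+10
1+6+10
2+5+10
…and 21 more, for 33 total.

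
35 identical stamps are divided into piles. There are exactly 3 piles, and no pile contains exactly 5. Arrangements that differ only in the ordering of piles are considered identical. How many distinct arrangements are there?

87

A full systematic count gives 87.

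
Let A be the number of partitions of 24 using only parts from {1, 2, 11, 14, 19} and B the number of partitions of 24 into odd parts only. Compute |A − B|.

Partitions of 24 using only parts from {1, 2, 11, 14, 19}: 31.
Partitions of 24 into odd parts only: 122.
|31 − 122| = 91.

91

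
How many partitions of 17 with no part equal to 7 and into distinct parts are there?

30

A partial list (first 12 by largest part):
17
16, 1
15, 2
14, 3
14, 2, 1
13, 4
13, 3, 1
12, 5
12, 4, 1
12, 3, 2
11, 6
11, 5, 1
…and 18 more, for 30 total.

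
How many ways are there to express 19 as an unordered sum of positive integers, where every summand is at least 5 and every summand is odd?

3

The partitions of 19 that satisfy the conditions:
19
9, 5, 5
7, 7, 5
That's 3 in total.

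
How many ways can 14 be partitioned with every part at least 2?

34

A partial list (first 12 by largest part):
14
12,2
11,3
10,4
10,2,2
9,5
9,3,2
8,6
8,4,2
8,3,3
8,2,2,2
7,7
…and 22 more, for 34 total.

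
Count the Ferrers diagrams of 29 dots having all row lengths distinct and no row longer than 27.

There are 254 such partitions.

254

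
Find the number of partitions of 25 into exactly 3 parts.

52

There are too many to list fully; the first 12 (by largest part) are:
1,1,23
1,2,22
1,3,21
2,2,21
1,4,20
2,3,20
1,5,19
2,4,19
3,3,19
1,6,18
2,5,18
3,4,18
…and 40 more, for 52 total.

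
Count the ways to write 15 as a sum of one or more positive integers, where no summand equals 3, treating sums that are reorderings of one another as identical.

A full systematic count gives 99.

99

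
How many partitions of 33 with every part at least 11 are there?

8

The partitions of 33 that satisfy the conditions:
33
22,11
21,12
20,13
19,14
18,15
17,16
11,11,11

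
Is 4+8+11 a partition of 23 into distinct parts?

The parts sum to 23, and the condition 'all summands are distinct' holds.

Yes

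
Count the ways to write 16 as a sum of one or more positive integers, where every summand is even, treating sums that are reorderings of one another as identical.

Listing the qualifying partitions of 16:
16
14+2
12+4
12+2+2
10+6
10+4+2
10+2+2+2
8+8
8+6+2
8+4+4
8+4+2+2
8+2+2+2+2
6+6+4
6+6+2+2
6+4+4+2
6+4+2+2+2
6+2+2+2+2+2
4+4+4+4
4+4+4+2+2
4+4+2+2+2+2
4+2+2+2+2+2+2
2+2+2+2+2+2+2+2
That's 22 in total.

22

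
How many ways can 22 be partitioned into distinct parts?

A full systematic count gives 89.

89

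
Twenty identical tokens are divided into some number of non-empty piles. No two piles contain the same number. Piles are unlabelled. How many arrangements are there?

There are too many to list fully; the first 12 (by largest part) are:
20
1, 19
2, 18
3, 17
1, 2, 17
4, 16
1, 3, 16
5, 15
1, 4, 15
2, 3, 15
6, 14
1, 5, 14
…and 52 more, for 64 total.

64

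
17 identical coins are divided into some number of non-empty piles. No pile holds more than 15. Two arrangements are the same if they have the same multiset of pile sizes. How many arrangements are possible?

295

Systematic enumeration (by largest part, then next-largest, …) yields 295.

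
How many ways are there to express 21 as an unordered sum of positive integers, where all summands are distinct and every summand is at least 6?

7

The partitions of 21 that satisfy the conditions:
21
15, 6
14, 7
13, 8
12, 9
11, 10
8, 7, 6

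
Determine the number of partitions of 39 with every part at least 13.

9

Enumerating:
39
26,13
25,14
24,15
23,16
22,17
21,18
20,19
13,13,13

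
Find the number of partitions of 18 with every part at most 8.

288

There are 288 such partitions.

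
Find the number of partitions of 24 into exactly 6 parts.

199

Counting exhaustively, 199 partitions satisfy the conditions.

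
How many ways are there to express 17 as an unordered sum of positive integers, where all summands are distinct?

38

A partial list (first 12 by largest part):
17
16+1
15+2
14+3
14+2+1
13+4
13+3+1
12+5
12+4+1
12+3+2
11+6
11+5+1
…and 26 more, for 38 total.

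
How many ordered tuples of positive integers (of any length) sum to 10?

512

There are 9 gaps and each independently is a cut or not, giving 2^9 = 512.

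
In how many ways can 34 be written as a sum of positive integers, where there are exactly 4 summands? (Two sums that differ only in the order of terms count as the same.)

297

Direct enumeration gives 297 partitions.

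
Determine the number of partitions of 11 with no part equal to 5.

45

A partial list (first 12 by largest part):
11
10+1
9+2
9+1+1
8+3
8+2+1
8+1+1+1
7+4
7+3+1
7+2+2
7+2+1+1
7+1+1+1+1
…and 33 more, for 45 total.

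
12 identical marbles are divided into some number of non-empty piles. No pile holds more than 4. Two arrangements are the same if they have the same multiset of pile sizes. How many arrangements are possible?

34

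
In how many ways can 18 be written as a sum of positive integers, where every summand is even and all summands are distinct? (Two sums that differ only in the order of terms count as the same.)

8

Enumerating:
18
16, 2
14, 4
12, 6
12, 4, 2
10, 8
10, 6, 2
8, 6, 4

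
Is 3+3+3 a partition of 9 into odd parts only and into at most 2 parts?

No

The parts sum to 9, and the condition 'there are at most 2 summands' is violated.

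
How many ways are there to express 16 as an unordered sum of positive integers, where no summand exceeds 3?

A partial list (first 12 by largest part):
3,3,3,3,3,1
3,3,3,3,2,2
3,3,3,3,2,1,1
3,3,3,3,1,1,1,1
3,3,3,2,2,2,1
3,3,3,2,2,1,1,1
3,3,3,2,1,1,1,1,1
3,3,3,1,1,1,1,1,1,1
3,3,2,2,2,2,2
3,3,2,2,2,2,1,1
3,3,2,2,2,1,1,1,1
3,3,2,2,1,1,1,1,1,1
…and 18 more, for 30 total.

30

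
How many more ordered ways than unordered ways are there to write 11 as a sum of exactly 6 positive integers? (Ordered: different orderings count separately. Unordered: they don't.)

Compositions: C(10,5) = 252.
Unordered (partitions into 6 parts): 7.
Difference: 252 − 7 = 245.

245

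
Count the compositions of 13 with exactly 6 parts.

Place 5 bars in the 12 internal gaps of a row of 13 dots: C(12,5) = 792.

792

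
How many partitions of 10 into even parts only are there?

They are:
10
2+8
4+6
2+2+6
2+4+4
2+2+2+4
2+2+2+2+2
That's 7 in total.

7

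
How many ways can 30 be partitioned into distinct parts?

296

There are 296 such partitions.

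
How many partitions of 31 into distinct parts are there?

340

Counting exhaustively, 340 partitions satisfy the conditions.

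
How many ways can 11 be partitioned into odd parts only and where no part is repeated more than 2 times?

5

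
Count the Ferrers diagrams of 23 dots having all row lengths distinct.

Systematic enumeration (by largest part, then next-largest, …) yields 104.

104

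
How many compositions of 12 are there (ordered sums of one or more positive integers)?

There are 11 gaps and each independently is a cut or not, giving 2^11 = 2048.

2048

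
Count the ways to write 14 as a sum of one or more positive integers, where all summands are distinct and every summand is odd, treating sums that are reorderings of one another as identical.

3

Enumerating:
13+1
11+3
9+5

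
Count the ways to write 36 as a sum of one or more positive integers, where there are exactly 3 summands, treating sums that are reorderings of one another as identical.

Counting exhaustively, 108 partitions satisfy the conditions.

108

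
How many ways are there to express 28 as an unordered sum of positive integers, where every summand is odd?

222

Direct enumeration gives 222 partitions.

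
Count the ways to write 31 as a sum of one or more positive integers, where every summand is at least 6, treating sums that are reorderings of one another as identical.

A partial list (first 12 by largest part):
31
25 + 6
24 + 7
23 + 8
22 + 9
21 + 10
20 + 11
19 + 12
19 + 6 + 6
18 + 13
18 + 7 + 6
17 + 14
…and 32 more, for 44 total.

44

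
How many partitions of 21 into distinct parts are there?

Direct enumeration gives 76 partitions.

76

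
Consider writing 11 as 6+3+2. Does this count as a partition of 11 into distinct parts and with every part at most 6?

The parts sum to 11, and the condition 'all summands are distinct' holds; the condition 'no summand exceeds 6' holds.

Yes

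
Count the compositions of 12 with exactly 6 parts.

462

A composition of 12 into 6 positive parts is chosen by placing 5 dividers among the 11 gaps between 12 units: C(11,5) = 462.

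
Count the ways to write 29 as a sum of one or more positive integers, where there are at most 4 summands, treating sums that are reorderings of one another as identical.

Systematic enumeration (by largest part, then next-largest, …) yields 270.

270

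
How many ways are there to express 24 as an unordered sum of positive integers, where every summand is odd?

There are 122 such partitions.

122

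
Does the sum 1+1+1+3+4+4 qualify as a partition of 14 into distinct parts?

No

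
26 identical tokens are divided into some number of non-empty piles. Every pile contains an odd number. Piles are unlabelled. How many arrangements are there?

165

Counting exhaustively, 165 partitions satisfy the conditions.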